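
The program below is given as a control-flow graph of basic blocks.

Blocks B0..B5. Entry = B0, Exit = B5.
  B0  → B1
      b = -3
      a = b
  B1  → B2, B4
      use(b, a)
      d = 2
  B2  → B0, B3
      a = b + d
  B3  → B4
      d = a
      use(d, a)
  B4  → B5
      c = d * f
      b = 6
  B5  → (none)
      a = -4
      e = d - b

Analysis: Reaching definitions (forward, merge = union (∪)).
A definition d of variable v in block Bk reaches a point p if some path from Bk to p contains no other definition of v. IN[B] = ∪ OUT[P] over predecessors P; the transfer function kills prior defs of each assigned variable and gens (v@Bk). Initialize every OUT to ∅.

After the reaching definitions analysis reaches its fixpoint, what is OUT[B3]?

Fixpoint table:
  B0: | IN={a@B2, b@B0, d@B1} | OUT={a@B0, b@B0, d@B1}
  B1: | IN={a@B0, b@B0, d@B1} | OUT={a@B0, b@B0, d@B1}
  B2: | IN={a@B0, b@B0, d@B1} | OUT={a@B2, b@B0, d@B1}
  B3: | IN={a@B2, b@B0, d@B1} | OUT={a@B2, b@B0, d@B3}
  B4: | IN={a@B0, a@B2, b@B0, d@B1, d@B3} | OUT={a@B0, a@B2, b@B4, c@B4, d@B1, d@B3}
  B5: | IN={a@B0, a@B2, b@B4, c@B4, d@B1, d@B3} | OUT={a@B5, b@B4, c@B4, d@B1, d@B3, e@B5}

Merge at B3: IN[B3] = OUT[B2] = {a@B2, b@B0, d@B1}
Applying B3's transfer function to that IN value gives OUT[B3] (row B3 above).

Answer: {a@B2, b@B0, d@B3}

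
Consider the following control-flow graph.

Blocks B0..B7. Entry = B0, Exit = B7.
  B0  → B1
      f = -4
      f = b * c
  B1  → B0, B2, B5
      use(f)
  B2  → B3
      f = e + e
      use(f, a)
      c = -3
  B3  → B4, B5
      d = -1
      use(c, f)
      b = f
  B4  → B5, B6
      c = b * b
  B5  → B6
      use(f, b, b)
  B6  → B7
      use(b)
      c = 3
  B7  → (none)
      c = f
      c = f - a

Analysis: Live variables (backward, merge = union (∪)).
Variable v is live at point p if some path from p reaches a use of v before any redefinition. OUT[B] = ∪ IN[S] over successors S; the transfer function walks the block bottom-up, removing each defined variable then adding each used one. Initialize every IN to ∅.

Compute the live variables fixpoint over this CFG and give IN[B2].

Answer: {a, e}

Trace:
Fixpoint table:
  B0:  IN={a, b, c, e}  OUT={a, b, c, e, f}
  B1:  IN={a, b, c, e, f}  OUT={a, b, c, e, f}
  B2:  IN={a, e}  OUT={a, c, f}
  B3:  IN={a, c, f}  OUT={a, b, f}
  B4:  IN={a, b, f}  OUT={a, b, f}
  B5:  IN={a, b, f}  OUT={a, b, f}
  B6:  IN={a, b, f}  OUT={a, f}
  B7:  IN={a, f}  OUT={}

Merge at B2: OUT[B2] = IN[B3] = {a, c, f}
Applying B2's transfer function to that OUT value gives IN[B2] (row B2 above).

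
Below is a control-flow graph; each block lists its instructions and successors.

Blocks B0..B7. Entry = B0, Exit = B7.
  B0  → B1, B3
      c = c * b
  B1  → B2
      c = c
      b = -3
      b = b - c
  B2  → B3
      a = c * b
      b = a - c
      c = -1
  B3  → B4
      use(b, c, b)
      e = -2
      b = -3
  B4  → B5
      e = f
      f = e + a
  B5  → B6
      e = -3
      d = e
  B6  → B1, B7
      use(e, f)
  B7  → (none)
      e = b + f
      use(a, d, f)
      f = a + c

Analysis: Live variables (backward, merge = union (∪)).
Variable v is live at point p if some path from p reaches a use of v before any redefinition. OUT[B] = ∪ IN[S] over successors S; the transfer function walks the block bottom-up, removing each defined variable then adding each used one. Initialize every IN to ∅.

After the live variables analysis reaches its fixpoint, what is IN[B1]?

Answer: {c, f}

Derivation:
Per-block solution:
  B0: | IN={a, b, c, f} | OUT={a, b, c, f}
  B1: | IN={c, f} | OUT={b, c, f}
  B2: | IN={b, c, f} | OUT={a, b, c, f}
  B3: | IN={a, b, c, f} | OUT={a, b, c, f}
  B4: | IN={a, b, c, f} | OUT={a, b, c, f}
  B5: | IN={a, b, c, f} | OUT={a, b, c, d, e, f}
  B6: | IN={a, b, c, d, e, f} | OUT={a, b, c, d, f}
  B7: | IN={a, b, c, d, f} | OUT={}

Merge at B1: OUT[B1] = IN[B2] = {b, c, f}
Applying B1's transfer function to that OUT value gives IN[B1] (row B1 above).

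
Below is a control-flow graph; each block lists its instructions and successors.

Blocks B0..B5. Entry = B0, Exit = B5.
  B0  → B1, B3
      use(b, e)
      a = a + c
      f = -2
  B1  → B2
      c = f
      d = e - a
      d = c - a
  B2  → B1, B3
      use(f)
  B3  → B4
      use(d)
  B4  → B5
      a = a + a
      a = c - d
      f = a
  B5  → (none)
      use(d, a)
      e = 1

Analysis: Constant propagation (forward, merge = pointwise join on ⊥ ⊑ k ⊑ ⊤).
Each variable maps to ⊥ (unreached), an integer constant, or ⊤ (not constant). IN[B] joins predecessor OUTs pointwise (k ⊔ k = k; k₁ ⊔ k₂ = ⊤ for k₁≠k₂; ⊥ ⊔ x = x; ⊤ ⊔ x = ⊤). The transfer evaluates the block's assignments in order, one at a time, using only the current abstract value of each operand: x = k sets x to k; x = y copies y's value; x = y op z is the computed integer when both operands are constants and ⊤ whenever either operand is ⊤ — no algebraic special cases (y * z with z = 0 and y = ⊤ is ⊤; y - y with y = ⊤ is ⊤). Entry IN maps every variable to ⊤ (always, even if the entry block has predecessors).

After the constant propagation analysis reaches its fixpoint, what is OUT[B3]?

Fixpoint table:
  B0:   IN=(all ⊤)   OUT={f:-2; rest ⊤}
  B1:   IN={f:-2; rest ⊤}   OUT={c:-2, f:-2; rest ⊤}
  B2:   IN={c:-2, f:-2; rest ⊤}   OUT={c:-2, f:-2; rest ⊤}
  B3:   IN={f:-2; rest ⊤}   OUT={f:-2; rest ⊤}
  B4:   IN={f:-2; rest ⊤}   OUT=(all ⊤)
  B5:   IN=(all ⊤)   OUT={e:1; rest ⊤}

Merge at B3: IN[B3] = OUT[B0] ⊔ OUT[B2] = {a: ⊤, b: ⊤, c: ⊤, d: ⊤, e: ⊤, f: -2}
Applying B3's transfer function to that IN value gives OUT[B3] (row B3 above).

Answer: {a: ⊤, b: ⊤, c: ⊤, d: ⊤, e: ⊤, f: -2}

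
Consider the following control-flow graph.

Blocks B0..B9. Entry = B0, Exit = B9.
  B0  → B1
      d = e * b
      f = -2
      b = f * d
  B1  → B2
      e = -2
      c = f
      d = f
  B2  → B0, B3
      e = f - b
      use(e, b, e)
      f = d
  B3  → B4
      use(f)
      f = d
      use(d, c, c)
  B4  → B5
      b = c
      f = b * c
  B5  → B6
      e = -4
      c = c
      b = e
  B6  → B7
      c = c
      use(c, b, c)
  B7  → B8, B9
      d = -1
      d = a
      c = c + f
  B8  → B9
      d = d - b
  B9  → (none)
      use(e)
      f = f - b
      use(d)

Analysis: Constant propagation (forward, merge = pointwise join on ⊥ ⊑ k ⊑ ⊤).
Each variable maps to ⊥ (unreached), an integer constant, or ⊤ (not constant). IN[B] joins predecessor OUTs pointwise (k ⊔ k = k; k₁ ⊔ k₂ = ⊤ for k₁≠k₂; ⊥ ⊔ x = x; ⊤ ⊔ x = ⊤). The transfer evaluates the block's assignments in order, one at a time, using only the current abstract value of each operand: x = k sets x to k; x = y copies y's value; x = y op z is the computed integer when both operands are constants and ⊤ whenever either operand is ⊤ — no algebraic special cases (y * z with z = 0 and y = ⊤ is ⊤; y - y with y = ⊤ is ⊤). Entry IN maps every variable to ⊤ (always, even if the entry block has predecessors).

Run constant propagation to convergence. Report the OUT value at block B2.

Per-block solution:
  B0: | IN=(all ⊤) | OUT={f:-2; rest ⊤}
  B1: | IN={f:-2; rest ⊤} | OUT={c:-2, d:-2, e:-2, f:-2; rest ⊤}
  B2: | IN={c:-2, d:-2, e:-2, f:-2; rest ⊤} | OUT={c:-2, d:-2, f:-2; rest ⊤}
  B3: | IN={c:-2, d:-2, f:-2; rest ⊤} | OUT={c:-2, d:-2, f:-2; rest ⊤}
  B4: | IN={c:-2, d:-2, f:-2; rest ⊤} | OUT={b:-2, c:-2, d:-2, f:4; rest ⊤}
  B5: | IN={b:-2, c:-2, d:-2, f:4; rest ⊤} | OUT={b:-4, c:-2, d:-2, e:-4, f:4; rest ⊤}
  B6: | IN={b:-4, c:-2, d:-2, e:-4, f:4; rest ⊤} | OUT={b:-4, c:-2, d:-2, e:-4, f:4; rest ⊤}
  B7: | IN={b:-4, c:-2, d:-2, e:-4, f:4; rest ⊤} | OUT={b:-4, c:2, e:-4, f:4; rest ⊤}
  B8: | IN={b:-4, c:2, e:-4, f:4; rest ⊤} | OUT={b:-4, c:2, e:-4, f:4; rest ⊤}
  B9: | IN={b:-4, c:2, e:-4, f:4; rest ⊤} | OUT={b:-4, c:2, e:-4, f:8; rest ⊤}

Merge at B2: IN[B2] = OUT[B1] = {a: ⊤, b: ⊤, c: -2, d: -2, e: -2, f: -2}
Applying B2's transfer function to that IN value gives OUT[B2] (row B2 above).

Answer: {a: ⊤, b: ⊤, c: -2, d: -2, e: ⊤, f: -2}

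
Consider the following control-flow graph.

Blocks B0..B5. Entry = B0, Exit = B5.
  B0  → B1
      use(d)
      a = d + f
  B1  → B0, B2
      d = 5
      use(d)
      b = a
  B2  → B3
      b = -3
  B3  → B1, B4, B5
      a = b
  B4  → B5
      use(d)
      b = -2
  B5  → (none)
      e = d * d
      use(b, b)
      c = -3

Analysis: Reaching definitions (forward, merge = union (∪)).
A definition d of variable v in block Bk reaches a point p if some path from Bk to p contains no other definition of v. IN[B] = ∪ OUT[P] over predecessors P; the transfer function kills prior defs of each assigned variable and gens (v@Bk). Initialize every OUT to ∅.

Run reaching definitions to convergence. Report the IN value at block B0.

Answer: {a@B0, a@B3, b@B1, d@B1}

Working:
Fixpoint table:
  B0:  IN={a@B0, a@B3, b@B1, d@B1}  OUT={a@B0, b@B1, d@B1}
  B1:  IN={a@B0, a@B3, b@B1, b@B2, d@B1}  OUT={a@B0, a@B3, b@B1, d@B1}
  B2:  IN={a@B0, a@B3, b@B1, d@B1}  OUT={a@B0, a@B3, b@B2, d@B1}
  B3:  IN={a@B0, a@B3, b@B2, d@B1}  OUT={a@B3, b@B2, d@B1}
  B4:  IN={a@B3, b@B2, d@B1}  OUT={a@B3, b@B4, d@B1}
  B5:  IN={a@B3, b@B2, b@B4, d@B1}  OUT={a@B3, b@B2, b@B4, c@B5, d@B1, e@B5}

Merge at B0 (entry node, so the boundary value {} is joined with the incoming edge(s)): IN[B0] = {} ⊔ OUT[B1] = {a@B0, a@B3, b@B1, d@B1}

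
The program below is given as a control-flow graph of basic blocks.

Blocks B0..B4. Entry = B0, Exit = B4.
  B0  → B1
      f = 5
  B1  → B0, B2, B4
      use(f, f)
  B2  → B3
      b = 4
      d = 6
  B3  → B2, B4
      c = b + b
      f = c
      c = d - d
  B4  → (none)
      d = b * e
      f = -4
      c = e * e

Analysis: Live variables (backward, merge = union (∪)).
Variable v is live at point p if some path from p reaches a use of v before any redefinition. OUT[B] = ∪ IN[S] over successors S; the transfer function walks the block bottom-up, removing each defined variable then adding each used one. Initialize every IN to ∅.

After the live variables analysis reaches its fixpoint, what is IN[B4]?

Answer: {b, e}

Working:
Per-block solution:
  B0:  IN={b, e}  OUT={b, e, f}
  B1:  IN={b, e, f}  OUT={b, e}
  B2:  IN={e}  OUT={b, d, e}
  B3:  IN={b, d, e}  OUT={b, e}
  B4:  IN={b, e}  OUT={}

B4 is the boundary node: OUT[B4] = {}
Applying B4's transfer function to that OUT value gives IN[B4] (row B4 above).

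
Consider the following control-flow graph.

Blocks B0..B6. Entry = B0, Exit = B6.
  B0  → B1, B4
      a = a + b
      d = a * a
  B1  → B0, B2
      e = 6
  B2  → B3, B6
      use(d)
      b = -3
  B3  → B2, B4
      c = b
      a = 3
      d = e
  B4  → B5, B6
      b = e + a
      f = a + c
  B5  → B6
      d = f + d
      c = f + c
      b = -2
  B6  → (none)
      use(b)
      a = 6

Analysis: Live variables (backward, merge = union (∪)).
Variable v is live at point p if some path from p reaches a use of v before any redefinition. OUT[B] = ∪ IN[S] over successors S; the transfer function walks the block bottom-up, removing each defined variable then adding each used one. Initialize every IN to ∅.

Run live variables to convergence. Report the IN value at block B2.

Fixpoint table:
  B0:   IN={a, b, c, e}   OUT={a, b, c, d, e}
  B1:   IN={a, b, c, d}   OUT={a, b, c, d, e}
  B2:   IN={d, e}   OUT={b, e}
  B3:   IN={b, e}   OUT={a, c, d, e}
  B4:   IN={a, c, d, e}   OUT={b, c, d, f}
  B5:   IN={c, d, f}   OUT={b}
  B6:   IN={b}   OUT={}

Merge at B2: OUT[B2] = IN[B3] ⊔ IN[B6] = {b, e}
Applying B2's transfer function to that OUT value gives IN[B2] (row B2 above).

Answer: {d, e}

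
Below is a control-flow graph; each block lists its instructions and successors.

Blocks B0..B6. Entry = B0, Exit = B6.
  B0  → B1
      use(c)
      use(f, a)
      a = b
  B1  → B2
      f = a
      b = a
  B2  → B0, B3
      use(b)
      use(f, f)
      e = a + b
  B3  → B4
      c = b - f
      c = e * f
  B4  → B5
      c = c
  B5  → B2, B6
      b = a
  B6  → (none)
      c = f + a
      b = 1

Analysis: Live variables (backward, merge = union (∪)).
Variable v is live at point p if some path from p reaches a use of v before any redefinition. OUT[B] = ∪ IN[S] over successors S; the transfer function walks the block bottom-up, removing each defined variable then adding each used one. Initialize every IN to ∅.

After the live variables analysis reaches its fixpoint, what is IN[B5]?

Fixpoint table:
  B0:  IN={a, b, c, f}  OUT={a, c}
  B1:  IN={a, c}  OUT={a, b, c, f}
  B2:  IN={a, b, c, f}  OUT={a, b, c, e, f}
  B3:  IN={a, b, e, f}  OUT={a, c, f}
  B4:  IN={a, c, f}  OUT={a, c, f}
  B5:  IN={a, c, f}  OUT={a, b, c, f}
  B6:  IN={a, f}  OUT={}

Merge at B5: OUT[B5] = IN[B2] ⊔ IN[B6] = {a, b, c, f}
Applying B5's transfer function to that OUT value gives IN[B5] (row B5 above).

Answer: {a, c, f}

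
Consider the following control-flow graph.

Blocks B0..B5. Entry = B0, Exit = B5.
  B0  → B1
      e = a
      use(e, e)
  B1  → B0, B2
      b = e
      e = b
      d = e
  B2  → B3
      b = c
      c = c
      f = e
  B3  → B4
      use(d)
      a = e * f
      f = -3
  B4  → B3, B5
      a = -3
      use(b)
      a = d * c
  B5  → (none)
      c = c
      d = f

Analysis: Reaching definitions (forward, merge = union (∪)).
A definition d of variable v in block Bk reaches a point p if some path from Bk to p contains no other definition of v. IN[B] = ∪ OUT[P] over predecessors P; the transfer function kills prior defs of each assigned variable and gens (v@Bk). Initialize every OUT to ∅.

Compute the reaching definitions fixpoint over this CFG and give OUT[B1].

Answer: {b@B1, d@B1, e@B1}

Trace:
Fixpoint table:
  B0: | IN={b@B1, d@B1, e@B1} | OUT={b@B1, d@B1, e@B0}
  B1: | IN={b@B1, d@B1, e@B0} | OUT={b@B1, d@B1, e@B1}
  B2: | IN={b@B1, d@B1, e@B1} | OUT={b@B2, c@B2, d@B1, e@B1, f@B2}
  B3: | IN={a@B4, b@B2, c@B2, d@B1, e@B1, f@B2, f@B3} | OUT={a@B3, b@B2, c@B2, d@B1, e@B1, f@B3}
  B4: | IN={a@B3, b@B2, c@B2, d@B1, e@B1, f@B3} | OUT={a@B4, b@B2, c@B2, d@B1, e@B1, f@B3}
  B5: | IN={a@B4, b@B2, c@B2, d@B1, e@B1, f@B3} | OUT={a@B4, b@B2, c@B5, d@B5, e@B1, f@B3}

Merge at B1: IN[B1] = OUT[B0] = {b@B1, d@B1, e@B0}
Applying B1's transfer function to that IN value gives OUT[B1] (row B1 above).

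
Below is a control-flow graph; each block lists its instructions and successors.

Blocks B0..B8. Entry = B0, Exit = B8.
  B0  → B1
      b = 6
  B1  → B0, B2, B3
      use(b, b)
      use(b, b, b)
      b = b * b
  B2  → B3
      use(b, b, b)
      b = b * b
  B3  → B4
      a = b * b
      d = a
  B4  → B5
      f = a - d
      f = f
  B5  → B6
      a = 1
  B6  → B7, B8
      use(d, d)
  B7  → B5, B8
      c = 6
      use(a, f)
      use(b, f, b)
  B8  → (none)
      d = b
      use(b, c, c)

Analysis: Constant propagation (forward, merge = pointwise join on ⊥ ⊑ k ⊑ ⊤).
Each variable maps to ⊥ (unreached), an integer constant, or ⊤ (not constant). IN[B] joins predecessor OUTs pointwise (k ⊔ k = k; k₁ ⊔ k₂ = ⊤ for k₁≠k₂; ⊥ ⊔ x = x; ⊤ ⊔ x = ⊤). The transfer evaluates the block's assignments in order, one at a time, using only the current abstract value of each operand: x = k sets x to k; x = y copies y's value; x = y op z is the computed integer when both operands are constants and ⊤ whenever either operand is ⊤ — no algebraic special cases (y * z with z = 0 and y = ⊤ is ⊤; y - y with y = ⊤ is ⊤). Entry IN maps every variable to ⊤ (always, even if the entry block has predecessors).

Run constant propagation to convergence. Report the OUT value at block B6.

Answer: {a: 1, b: ⊤, c: ⊤, d: ⊤, e: ⊤, f: ⊤}

Trace:
Per-block solution:
  B0: | IN=(all ⊤) | OUT={b:6; rest ⊤}
  B1: | IN={b:6; rest ⊤} | OUT={b:36; rest ⊤}
  B2: | IN={b:36; rest ⊤} | OUT={b:1296; rest ⊤}
  B3: | IN=(all ⊤) | OUT=(all ⊤)
  B4: | IN=(all ⊤) | OUT=(all ⊤)
  B5: | IN=(all ⊤) | OUT={a:1; rest ⊤}
  B6: | IN={a:1; rest ⊤} | OUT={a:1; rest ⊤}
  B7: | IN={a:1; rest ⊤} | OUT={a:1, c:6; rest ⊤}
  B8: | IN={a:1; rest ⊤} | OUT={a:1; rest ⊤}

Merge at B6: IN[B6] = OUT[B5] = {a: 1, b: ⊤, c: ⊤, d: ⊤, e: ⊤, f: ⊤}
Applying B6's transfer function to that IN value gives OUT[B6] (row B6 above).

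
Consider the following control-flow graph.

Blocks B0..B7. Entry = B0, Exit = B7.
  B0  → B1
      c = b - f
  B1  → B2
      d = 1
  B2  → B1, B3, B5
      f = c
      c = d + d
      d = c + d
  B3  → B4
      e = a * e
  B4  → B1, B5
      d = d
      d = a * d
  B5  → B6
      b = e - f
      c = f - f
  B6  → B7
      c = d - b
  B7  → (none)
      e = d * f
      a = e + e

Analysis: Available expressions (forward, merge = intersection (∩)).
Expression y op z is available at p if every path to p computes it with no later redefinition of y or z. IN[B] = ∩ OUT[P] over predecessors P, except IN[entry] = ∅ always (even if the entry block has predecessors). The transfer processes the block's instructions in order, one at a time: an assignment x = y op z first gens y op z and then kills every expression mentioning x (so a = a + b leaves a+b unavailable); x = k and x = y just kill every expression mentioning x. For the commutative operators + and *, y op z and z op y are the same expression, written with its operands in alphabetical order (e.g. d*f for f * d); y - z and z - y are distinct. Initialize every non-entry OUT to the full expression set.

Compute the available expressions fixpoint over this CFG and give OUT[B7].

Answer: {d*f, d-b, e+e, f-f}

Derivation:
Per-block solution:
  B0: | IN={} | OUT={b-f}
  B1: | IN={} | OUT={}
  B2: | IN={} | OUT={}
  B3: | IN={} | OUT={}
  B4: | IN={} | OUT={}
  B5: | IN={} | OUT={e-f, f-f}
  B6: | IN={e-f, f-f} | OUT={d-b, e-f, f-f}
  B7: | IN={d-b, e-f, f-f} | OUT={d*f, d-b, e+e, f-f}

Merge at B7: IN[B7] = OUT[B6] = {d-b, e-f, f-f}
Applying B7's transfer function to that IN value gives OUT[B7] (row B7 above).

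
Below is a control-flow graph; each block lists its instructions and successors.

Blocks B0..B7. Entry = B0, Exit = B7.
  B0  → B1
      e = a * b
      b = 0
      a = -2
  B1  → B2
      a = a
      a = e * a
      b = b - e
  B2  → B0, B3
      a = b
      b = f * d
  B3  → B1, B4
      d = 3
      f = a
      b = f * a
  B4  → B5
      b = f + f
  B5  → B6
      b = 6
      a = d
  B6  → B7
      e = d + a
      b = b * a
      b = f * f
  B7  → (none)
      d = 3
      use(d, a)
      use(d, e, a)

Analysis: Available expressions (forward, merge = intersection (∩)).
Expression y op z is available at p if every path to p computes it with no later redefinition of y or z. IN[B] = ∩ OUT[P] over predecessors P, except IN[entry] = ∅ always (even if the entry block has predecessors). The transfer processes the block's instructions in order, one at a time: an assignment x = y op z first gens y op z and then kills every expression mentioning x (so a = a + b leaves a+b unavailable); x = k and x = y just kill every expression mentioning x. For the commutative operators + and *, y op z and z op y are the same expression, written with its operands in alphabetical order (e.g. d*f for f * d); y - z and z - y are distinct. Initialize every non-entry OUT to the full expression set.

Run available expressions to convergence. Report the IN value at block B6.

Answer: {f+f}

Working:
Per-block solution:
  B0: | IN={} | OUT={}
  B1: | IN={} | OUT={}
  B2: | IN={} | OUT={d*f}
  B3: | IN={d*f} | OUT={a*f}
  B4: | IN={a*f} | OUT={a*f, f+f}
  B5: | IN={a*f, f+f} | OUT={f+f}
  B6: | IN={f+f} | OUT={a+d, f*f, f+f}
  B7: | IN={a+d, f*f, f+f} | OUT={f*f, f+f}

Merge at B6: IN[B6] = OUT[B5] = {f+f}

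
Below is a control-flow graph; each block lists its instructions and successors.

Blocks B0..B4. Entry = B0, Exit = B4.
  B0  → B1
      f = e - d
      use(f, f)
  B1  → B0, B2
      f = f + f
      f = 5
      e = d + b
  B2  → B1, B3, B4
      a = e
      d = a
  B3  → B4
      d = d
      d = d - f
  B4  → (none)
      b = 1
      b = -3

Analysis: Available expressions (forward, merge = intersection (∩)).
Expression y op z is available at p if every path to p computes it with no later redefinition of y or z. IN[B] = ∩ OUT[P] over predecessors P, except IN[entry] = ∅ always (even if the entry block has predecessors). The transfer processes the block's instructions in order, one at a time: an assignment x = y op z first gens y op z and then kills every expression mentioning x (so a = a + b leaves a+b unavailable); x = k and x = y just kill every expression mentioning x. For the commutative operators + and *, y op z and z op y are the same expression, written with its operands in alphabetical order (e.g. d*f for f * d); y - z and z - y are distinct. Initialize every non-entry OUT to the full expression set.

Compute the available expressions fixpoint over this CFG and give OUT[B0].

Fixpoint table:
  B0: | IN={} | OUT={e-d}
  B1: | IN={} | OUT={b+d}
  B2: | IN={b+d} | OUT={}
  B3: | IN={} | OUT={}
  B4: | IN={} | OUT={}

Merge at B0 (entry node, so the boundary value {} is joined with the incoming edge(s)): IN[B0] = {} ∩ OUT[B1] = {}
Applying B0's transfer function to that IN value gives OUT[B0] (row B0 above).

Answer: {e-d}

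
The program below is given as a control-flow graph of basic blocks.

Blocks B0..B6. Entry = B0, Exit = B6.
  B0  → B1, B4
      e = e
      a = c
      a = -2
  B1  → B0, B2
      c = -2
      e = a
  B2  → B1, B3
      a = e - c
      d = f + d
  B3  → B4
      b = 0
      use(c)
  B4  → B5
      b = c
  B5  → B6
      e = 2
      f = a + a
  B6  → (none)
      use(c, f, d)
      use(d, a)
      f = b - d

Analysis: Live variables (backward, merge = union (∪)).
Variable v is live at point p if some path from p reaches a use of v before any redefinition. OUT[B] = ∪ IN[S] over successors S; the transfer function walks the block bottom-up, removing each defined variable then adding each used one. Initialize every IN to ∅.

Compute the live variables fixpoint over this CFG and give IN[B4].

Per-block solution:
  B0: | IN={c, d, e, f} | OUT={a, c, d, f}
  B1: | IN={a, d, f} | OUT={c, d, e, f}
  B2: | IN={c, d, e, f} | OUT={a, c, d, f}
  B3: | IN={a, c, d} | OUT={a, c, d}
  B4: | IN={a, c, d} | OUT={a, b, c, d}
  B5: | IN={a, b, c, d} | OUT={a, b, c, d, f}
  B6: | IN={a, b, c, d, f} | OUT={}

Merge at B4: OUT[B4] = IN[B5] = {a, b, c, d}
Applying B4's transfer function to that OUT value gives IN[B4] (row B4 above).

Answer: {a, c, d}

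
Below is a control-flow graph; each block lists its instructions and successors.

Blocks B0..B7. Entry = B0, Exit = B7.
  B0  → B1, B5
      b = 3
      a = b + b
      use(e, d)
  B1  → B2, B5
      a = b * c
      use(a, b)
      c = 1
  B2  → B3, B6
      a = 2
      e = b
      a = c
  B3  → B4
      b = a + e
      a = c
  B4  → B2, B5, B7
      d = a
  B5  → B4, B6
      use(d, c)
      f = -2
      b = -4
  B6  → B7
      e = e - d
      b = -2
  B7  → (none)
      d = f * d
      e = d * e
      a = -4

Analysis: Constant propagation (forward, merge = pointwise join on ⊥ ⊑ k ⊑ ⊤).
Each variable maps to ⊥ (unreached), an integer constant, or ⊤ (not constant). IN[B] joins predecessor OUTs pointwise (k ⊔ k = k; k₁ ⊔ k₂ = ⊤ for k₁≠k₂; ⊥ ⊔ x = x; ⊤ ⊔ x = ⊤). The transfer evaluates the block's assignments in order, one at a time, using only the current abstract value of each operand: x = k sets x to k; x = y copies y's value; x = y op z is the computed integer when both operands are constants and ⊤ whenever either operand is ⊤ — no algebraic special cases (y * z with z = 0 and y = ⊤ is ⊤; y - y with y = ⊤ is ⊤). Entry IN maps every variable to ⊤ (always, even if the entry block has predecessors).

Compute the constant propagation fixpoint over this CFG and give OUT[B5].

Answer: {a: ⊤, b: -4, c: ⊤, d: ⊤, e: ⊤, f: -2}

Trace:
Per-block solution:
  B0:   IN=(all ⊤)   OUT={a:6, b:3; rest ⊤}
  B1:   IN={a:6, b:3; rest ⊤}   OUT={b:3, c:1; rest ⊤}
  B2:   IN=(all ⊤)   OUT=(all ⊤)
  B3:   IN=(all ⊤)   OUT=(all ⊤)
  B4:   IN=(all ⊤)   OUT=(all ⊤)
  B5:   IN=(all ⊤)   OUT={b:-4, f:-2; rest ⊤}
  B6:   IN=(all ⊤)   OUT={b:-2; rest ⊤}
  B7:   IN=(all ⊤)   OUT={a:-4; rest ⊤}

Merge at B5: IN[B5] = OUT[B0] ⊔ OUT[B1] ⊔ OUT[B4] = {a: ⊤, b: ⊤, c: ⊤, d: ⊤, e: ⊤, f: ⊤}
Applying B5's transfer function to that IN value gives OUT[B5] (row B5 above).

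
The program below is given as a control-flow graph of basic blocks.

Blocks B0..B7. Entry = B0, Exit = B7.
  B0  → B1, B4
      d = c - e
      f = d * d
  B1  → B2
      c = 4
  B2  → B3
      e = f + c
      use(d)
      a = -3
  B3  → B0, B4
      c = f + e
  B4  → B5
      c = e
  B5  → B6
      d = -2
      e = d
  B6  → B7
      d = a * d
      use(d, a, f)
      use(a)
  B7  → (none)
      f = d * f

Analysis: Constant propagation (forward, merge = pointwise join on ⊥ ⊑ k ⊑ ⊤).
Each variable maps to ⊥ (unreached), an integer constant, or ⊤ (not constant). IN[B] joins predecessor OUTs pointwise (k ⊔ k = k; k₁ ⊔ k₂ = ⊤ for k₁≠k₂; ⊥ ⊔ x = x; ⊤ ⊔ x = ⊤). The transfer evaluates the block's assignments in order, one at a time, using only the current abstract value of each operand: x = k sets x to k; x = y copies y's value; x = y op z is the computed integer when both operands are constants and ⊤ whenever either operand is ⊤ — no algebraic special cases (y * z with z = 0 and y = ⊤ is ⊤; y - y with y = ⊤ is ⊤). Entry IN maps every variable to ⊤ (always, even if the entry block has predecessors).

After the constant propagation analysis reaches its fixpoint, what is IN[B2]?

Answer: {a: ⊤, b: ⊤, c: 4, d: ⊤, e: ⊤, f: ⊤}

Working:
Converged values:
  B0:  IN=(all ⊤)  OUT=(all ⊤)
  B1:  IN=(all ⊤)  OUT={c:4; rest ⊤}
  B2:  IN={c:4; rest ⊤}  OUT={a:-3, c:4; rest ⊤}
  B3:  IN={a:-3, c:4; rest ⊤}  OUT={a:-3; rest ⊤}
  B4:  IN=(all ⊤)  OUT=(all ⊤)
  B5:  IN=(all ⊤)  OUT={d:-2, e:-2; rest ⊤}
  B6:  IN={d:-2, e:-2; rest ⊤}  OUT={e:-2; rest ⊤}
  B7:  IN={e:-2; rest ⊤}  OUT={e:-2; rest ⊤}

Merge at B2: IN[B2] = OUT[B1] = {a: ⊤, b: ⊤, c: 4, d: ⊤, e: ⊤, f: ⊤}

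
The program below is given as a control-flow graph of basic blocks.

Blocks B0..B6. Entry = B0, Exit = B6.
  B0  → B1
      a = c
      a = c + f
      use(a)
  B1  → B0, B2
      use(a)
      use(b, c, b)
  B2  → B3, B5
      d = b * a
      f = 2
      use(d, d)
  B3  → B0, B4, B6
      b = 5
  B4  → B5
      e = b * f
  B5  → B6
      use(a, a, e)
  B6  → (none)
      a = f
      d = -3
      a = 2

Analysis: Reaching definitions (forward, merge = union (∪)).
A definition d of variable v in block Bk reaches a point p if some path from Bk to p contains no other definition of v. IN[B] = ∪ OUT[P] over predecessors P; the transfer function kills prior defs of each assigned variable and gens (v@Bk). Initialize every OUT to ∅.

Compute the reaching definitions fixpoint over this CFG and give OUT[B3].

Converged values:
  B0: | IN={a@B0, b@B3, d@B2, f@B2} | OUT={a@B0, b@B3, d@B2, f@B2}
  B1: | IN={a@B0, b@B3, d@B2, f@B2} | OUT={a@B0, b@B3, d@B2, f@B2}
  B2: | IN={a@B0, b@B3, d@B2, f@B2} | OUT={a@B0, b@B3, d@B2, f@B2}
  B3: | IN={a@B0, b@B3, d@B2, f@B2} | OUT={a@B0, b@B3, d@B2, f@B2}
  B4: | IN={a@B0, b@B3, d@B2, f@B2} | OUT={a@B0, b@B3, d@B2, e@B4, f@B2}
  B5: | IN={a@B0, b@B3, d@B2, e@B4, f@B2} | OUT={a@B0, b@B3, d@B2, e@B4, f@B2}
  B6: | IN={a@B0, b@B3, d@B2, e@B4, f@B2} | OUT={a@B6, b@B3, d@B6, e@B4, f@B2}

Merge at B3: IN[B3] = OUT[B2] = {a@B0, b@B3, d@B2, f@B2}
Applying B3's transfer function to that IN value gives OUT[B3] (row B3 above).

Answer: {a@B0, b@B3, d@B2, f@B2}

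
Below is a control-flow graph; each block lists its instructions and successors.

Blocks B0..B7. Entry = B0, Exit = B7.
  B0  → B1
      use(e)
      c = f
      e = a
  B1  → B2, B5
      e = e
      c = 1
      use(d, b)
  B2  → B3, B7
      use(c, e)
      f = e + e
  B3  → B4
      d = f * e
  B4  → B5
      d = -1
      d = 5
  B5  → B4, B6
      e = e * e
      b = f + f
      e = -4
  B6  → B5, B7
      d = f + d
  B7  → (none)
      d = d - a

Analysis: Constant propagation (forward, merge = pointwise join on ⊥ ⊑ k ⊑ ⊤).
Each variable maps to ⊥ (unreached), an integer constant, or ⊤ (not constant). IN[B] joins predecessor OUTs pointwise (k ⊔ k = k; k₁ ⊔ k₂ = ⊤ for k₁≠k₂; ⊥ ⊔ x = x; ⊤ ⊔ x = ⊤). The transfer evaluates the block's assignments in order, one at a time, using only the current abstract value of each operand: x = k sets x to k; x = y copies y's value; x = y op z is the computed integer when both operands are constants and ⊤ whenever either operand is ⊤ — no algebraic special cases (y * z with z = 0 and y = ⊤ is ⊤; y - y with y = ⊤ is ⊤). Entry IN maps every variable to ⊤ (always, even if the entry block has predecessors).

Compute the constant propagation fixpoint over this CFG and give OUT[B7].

Converged values:
  B0:   IN=(all ⊤)   OUT=(all ⊤)
  B1:   IN=(all ⊤)   OUT={c:1; rest ⊤}
  B2:   IN={c:1; rest ⊤}   OUT={c:1; rest ⊤}
  B3:   IN={c:1; rest ⊤}   OUT={c:1; rest ⊤}
  B4:   IN={c:1; rest ⊤}   OUT={c:1, d:5; rest ⊤}
  B5:   IN={c:1; rest ⊤}   OUT={c:1, e:-4; rest ⊤}
  B6:   IN={c:1, e:-4; rest ⊤}   OUT={c:1, e:-4; rest ⊤}
  B7:   IN={c:1; rest ⊤}   OUT={c:1; rest ⊤}

Merge at B7: IN[B7] = OUT[B2] ⊔ OUT[B6] = {a: ⊤, b: ⊤, c: 1, d: ⊤, e: ⊤, f: ⊤}
Applying B7's transfer function to that IN value gives OUT[B7] (row B7 above).

Answer: {a: ⊤, b: ⊤, c: 1, d: ⊤, e: ⊤, f: ⊤}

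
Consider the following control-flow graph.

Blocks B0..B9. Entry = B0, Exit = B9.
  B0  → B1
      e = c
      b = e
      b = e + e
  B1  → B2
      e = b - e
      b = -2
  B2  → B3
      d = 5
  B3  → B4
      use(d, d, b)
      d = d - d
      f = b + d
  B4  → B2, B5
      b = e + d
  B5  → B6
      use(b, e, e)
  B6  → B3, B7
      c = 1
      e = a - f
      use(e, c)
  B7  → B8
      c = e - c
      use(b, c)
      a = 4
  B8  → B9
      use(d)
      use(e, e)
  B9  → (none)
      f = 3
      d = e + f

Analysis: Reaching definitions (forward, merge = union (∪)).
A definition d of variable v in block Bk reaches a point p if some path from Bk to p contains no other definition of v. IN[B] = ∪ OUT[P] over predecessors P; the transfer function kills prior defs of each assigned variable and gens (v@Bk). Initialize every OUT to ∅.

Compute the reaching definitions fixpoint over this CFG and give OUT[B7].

Answer: {a@B7, b@B4, c@B7, d@B3, e@B6, f@B3}

Working:
Per-block solution:
  B0: | IN={} | OUT={b@B0, e@B0}
  B1: | IN={b@B0, e@B0} | OUT={b@B1, e@B1}
  B2: | IN={b@B1, b@B4, c@B6, d@B3, e@B1, e@B6, f@B3} | OUT={b@B1, b@B4, c@B6, d@B2, e@B1, e@B6, f@B3}
  B3: | IN={b@B1, b@B4, c@B6, d@B2, d@B3, e@B1, e@B6, f@B3} | OUT={b@B1, b@B4, c@B6, d@B3, e@B1, e@B6, f@B3}
  B4: | IN={b@B1, b@B4, c@B6, d@B3, e@B1, e@B6, f@B3} | OUT={b@B4, c@B6, d@B3, e@B1, e@B6, f@B3}
  B5: | IN={b@B4, c@B6, d@B3, e@B1, e@B6, f@B3} | OUT={b@B4, c@B6, d@B3, e@B1, e@B6, f@B3}
  B6: | IN={b@B4, c@B6, d@B3, e@B1, e@B6, f@B3} | OUT={b@B4, c@B6, d@B3, e@B6, f@B3}
  B7: | IN={b@B4, c@B6, d@B3, e@B6, f@B3} | OUT={a@B7, b@B4, c@B7, d@B3, e@B6, f@B3}
  B8: | IN={a@B7, b@B4, c@B7, d@B3, e@B6, f@B3} | OUT={a@B7, b@B4, c@B7, d@B3, e@B6, f@B3}
  B9: | IN={a@B7, b@B4, c@B7, d@B3, e@B6, f@B3} | OUT={a@B7, b@B4, c@B7, d@B9, e@B6, f@B9}

Merge at B7: IN[B7] = OUT[B6] = {b@B4, c@B6, d@B3, e@B6, f@B3}
Applying B7's transfer function to that IN value gives OUT[B7] (row B7 above).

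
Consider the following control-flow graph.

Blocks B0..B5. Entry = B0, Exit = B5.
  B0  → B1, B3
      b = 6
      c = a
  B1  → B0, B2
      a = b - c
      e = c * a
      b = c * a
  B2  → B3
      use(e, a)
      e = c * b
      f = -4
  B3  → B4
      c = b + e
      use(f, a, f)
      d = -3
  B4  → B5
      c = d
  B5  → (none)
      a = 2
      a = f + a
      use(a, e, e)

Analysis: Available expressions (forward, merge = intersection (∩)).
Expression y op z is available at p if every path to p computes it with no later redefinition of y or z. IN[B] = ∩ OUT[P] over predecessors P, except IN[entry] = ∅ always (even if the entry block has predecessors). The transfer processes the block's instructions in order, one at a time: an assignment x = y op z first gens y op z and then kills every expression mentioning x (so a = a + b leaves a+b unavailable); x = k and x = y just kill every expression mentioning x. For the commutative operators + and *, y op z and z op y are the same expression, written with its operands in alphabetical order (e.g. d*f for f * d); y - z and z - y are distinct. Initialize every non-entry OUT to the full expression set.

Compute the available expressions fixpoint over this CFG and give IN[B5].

Per-block solution:
  B0:  IN={}  OUT={}
  B1:  IN={}  OUT={a*c}
  B2:  IN={a*c}  OUT={a*c, b*c}
  B3:  IN={}  OUT={b+e}
  B4:  IN={b+e}  OUT={b+e}
  B5:  IN={b+e}  OUT={b+e}

Merge at B5: IN[B5] = OUT[B4] = {b+e}

Answer: {b+e}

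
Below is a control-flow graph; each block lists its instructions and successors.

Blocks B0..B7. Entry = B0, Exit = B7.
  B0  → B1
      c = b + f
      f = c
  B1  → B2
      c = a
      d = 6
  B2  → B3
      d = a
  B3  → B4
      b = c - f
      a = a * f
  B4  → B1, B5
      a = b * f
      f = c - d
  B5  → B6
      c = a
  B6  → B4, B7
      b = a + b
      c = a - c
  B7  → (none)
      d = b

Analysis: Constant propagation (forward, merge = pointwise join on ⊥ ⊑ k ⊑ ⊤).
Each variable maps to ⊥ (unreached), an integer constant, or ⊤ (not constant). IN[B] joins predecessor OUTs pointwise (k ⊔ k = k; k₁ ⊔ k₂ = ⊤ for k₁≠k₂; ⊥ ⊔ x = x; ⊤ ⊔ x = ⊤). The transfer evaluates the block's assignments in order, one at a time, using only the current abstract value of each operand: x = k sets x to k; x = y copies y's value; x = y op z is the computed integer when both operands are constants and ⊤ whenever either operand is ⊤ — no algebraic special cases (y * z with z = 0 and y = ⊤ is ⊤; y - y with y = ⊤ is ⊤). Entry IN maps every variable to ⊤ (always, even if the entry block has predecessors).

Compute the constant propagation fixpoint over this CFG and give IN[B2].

Answer: {a: ⊤, b: ⊤, c: ⊤, d: 6, e: ⊤, f: ⊤}

Trace:
Per-block solution:
  B0:   IN=(all ⊤)   OUT=(all ⊤)
  B1:   IN=(all ⊤)   OUT={d:6; rest ⊤}
  B2:   IN={d:6; rest ⊤}   OUT=(all ⊤)
  B3:   IN=(all ⊤)   OUT=(all ⊤)
  B4:   IN=(all ⊤)   OUT=(all ⊤)
  B5:   IN=(all ⊤)   OUT=(all ⊤)
  B6:   IN=(all ⊤)   OUT=(all ⊤)
  B7:   IN=(all ⊤)   OUT=(all ⊤)

Merge at B2: IN[B2] = OUT[B1] = {a: ⊤, b: ⊤, c: ⊤, d: 6, e: ⊤, f: ⊤}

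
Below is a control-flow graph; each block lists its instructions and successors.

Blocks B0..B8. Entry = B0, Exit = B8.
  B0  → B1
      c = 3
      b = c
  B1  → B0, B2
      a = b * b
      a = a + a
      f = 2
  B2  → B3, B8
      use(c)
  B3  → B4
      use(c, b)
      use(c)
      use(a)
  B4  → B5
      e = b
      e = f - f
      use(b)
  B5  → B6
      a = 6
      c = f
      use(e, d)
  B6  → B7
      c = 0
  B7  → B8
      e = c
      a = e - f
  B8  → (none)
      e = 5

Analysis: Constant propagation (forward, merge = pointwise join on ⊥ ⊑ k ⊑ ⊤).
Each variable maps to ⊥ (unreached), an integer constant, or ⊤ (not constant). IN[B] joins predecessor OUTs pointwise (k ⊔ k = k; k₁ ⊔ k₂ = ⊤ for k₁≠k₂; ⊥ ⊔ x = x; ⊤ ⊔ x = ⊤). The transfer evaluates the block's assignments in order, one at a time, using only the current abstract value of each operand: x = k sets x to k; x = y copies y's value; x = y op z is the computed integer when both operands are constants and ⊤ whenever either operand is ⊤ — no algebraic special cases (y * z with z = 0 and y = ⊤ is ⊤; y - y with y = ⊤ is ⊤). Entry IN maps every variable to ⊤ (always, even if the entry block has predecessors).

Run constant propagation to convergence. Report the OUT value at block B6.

Converged values:
  B0:   IN=(all ⊤)   OUT={b:3, c:3; rest ⊤}
  B1:   IN={b:3, c:3; rest ⊤}   OUT={a:18, b:3, c:3, f:2; rest ⊤}
  B2:   IN={a:18, b:3, c:3, f:2; rest ⊤}   OUT={a:18, b:3, c:3, f:2; rest ⊤}
  B3:   IN={a:18, b:3, c:3, f:2; rest ⊤}   OUT={a:18, b:3, c:3, f:2; rest ⊤}
  B4:   IN={a:18, b:3, c:3, f:2; rest ⊤}   OUT={a:18, b:3, c:3, e:0, f:2; rest ⊤}
  B5:   IN={a:18, b:3, c:3, e:0, f:2; rest ⊤}   OUT={a:6, b:3, c:2, e:0, f:2; rest ⊤}
  B6:   IN={a:6, b:3, c:2, e:0, f:2; rest ⊤}   OUT={a:6, b:3, c:0, e:0, f:2; rest ⊤}
  B7:   IN={a:6, b:3, c:0, e:0, f:2; rest ⊤}   OUT={a:-2, b:3, c:0, e:0, f:2; rest ⊤}
  B8:   IN={b:3, f:2; rest ⊤}   OUT={b:3, e:5, f:2; rest ⊤}

Merge at B6: IN[B6] = OUT[B5] = {a: 6, b: 3, c: 2, d: ⊤, e: 0, f: 2}
Applying B6's transfer function to that IN value gives OUT[B6] (row B6 above).

Answer: {a: 6, b: 3, c: 0, d: ⊤, e: 0, f: 2}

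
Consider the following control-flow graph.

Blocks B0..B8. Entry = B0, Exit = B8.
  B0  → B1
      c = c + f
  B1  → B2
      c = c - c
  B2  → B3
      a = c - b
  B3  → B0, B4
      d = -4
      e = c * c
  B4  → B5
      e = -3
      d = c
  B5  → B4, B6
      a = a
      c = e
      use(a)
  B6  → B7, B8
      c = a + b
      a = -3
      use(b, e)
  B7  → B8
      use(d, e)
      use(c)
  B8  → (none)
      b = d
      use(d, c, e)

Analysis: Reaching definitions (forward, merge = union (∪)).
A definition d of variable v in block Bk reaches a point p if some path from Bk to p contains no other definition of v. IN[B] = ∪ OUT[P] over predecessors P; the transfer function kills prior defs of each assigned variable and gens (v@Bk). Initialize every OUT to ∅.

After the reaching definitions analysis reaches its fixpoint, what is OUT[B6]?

Answer: {a@B6, c@B6, d@B4, e@B4}

Derivation:
Converged values:
  B0:  IN={a@B2, c@B1, d@B3, e@B3}  OUT={a@B2, c@B0, d@B3, e@B3}
  B1:  IN={a@B2, c@B0, d@B3, e@B3}  OUT={a@B2, c@B1, d@B3, e@B3}
  B2:  IN={a@B2, c@B1, d@B3, e@B3}  OUT={a@B2, c@B1, d@B3, e@B3}
  B3:  IN={a@B2, c@B1, d@B3, e@B3}  OUT={a@B2, c@B1, d@B3, e@B3}
  B4:  IN={a@B2, a@B5, c@B1, c@B5, d@B3, d@B4, e@B3, e@B4}  OUT={a@B2, a@B5, c@B1, c@B5, d@B4, e@B4}
  B5:  IN={a@B2, a@B5, c@B1, c@B5, d@B4, e@B4}  OUT={a@B5, c@B5, d@B4, e@B4}
  B6:  IN={a@B5, c@B5, d@B4, e@B4}  OUT={a@B6, c@B6, d@B4, e@B4}
  B7:  IN={a@B6, c@B6, d@B4, e@B4}  OUT={a@B6, c@B6, d@B4, e@B4}
  B8:  IN={a@B6, c@B6, d@B4, e@B4}  OUT={a@B6, b@B8, c@B6, d@B4, e@B4}

Merge at B6: IN[B6] = OUT[B5] = {a@B5, c@B5, d@B4, e@B4}
Applying B6's transfer function to that IN value gives OUT[B6] (row B6 above).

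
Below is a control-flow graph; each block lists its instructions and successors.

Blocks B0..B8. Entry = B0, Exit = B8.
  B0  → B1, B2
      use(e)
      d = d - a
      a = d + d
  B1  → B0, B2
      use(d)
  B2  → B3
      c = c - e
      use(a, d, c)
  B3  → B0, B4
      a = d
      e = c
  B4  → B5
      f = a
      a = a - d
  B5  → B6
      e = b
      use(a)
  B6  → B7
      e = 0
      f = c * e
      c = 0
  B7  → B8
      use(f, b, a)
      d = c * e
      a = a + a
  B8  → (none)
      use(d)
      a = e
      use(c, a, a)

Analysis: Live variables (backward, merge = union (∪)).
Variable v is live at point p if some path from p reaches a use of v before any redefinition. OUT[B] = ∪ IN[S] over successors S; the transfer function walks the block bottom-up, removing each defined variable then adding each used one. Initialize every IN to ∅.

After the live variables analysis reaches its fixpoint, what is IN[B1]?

Fixpoint table:
  B0:  IN={a, b, c, d, e}  OUT={a, b, c, d, e}
  B1:  IN={a, b, c, d, e}  OUT={a, b, c, d, e}
  B2:  IN={a, b, c, d, e}  OUT={b, c, d}
  B3:  IN={b, c, d}  OUT={a, b, c, d, e}
  B4:  IN={a, b, c, d}  OUT={a, b, c}
  B5:  IN={a, b, c}  OUT={a, b, c}
  B6:  IN={a, b, c}  OUT={a, b, c, e, f}
  B7:  IN={a, b, c, e, f}  OUT={c, d, e}
  B8:  IN={c, d, e}  OUT={}

Merge at B1: OUT[B1] = IN[B0] ⊔ IN[B2] = {a, b, c, d, e}
Applying B1's transfer function to that OUT value gives IN[B1] (row B1 above).

Answer: {a, b, c, d, e}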